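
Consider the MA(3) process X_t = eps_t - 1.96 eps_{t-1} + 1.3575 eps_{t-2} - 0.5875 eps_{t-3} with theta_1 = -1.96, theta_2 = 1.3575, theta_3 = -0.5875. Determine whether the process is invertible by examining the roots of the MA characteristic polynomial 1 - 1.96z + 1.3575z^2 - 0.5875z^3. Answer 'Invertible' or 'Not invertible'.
\text{Not invertible}

The MA(q) characteristic polynomial is P(z) = 1 - 1.96z + 1.3575z^2 - 0.5875z^3.
Invertibility requires all roots to lie outside the unit circle, i.e. |z| > 1 for every root.
Degree 3: look for a simple real root z0 first, then factor out (1 - z/z0) and solve the remaining quadratic.
Testing z0 = 0.8: P(0.8) = 1 + (-1.96)(0.8) + (1.3575)(0.8)^2 + (-0.5875)(0.8)^3
  = 1 + (-1.568) + (0.8688) + (-0.3008) = 0.  So z_0 = 0.8 is a root, |z_0| = 0.8.
Divide out the factor (1 - 1.25 z) = (1 - z/z0) (since 1/z0 = 1.25):
  P(z) = (1 - 1.25 z)(1 + (-0.71) z + (0.47) z^2)
  [check: z-coef -0.71 - (1.25) = -1.96; z^2-coef 0.47 - (1.25)(-0.71) = 1.3575; z^3-coef -(1.25)(0.47) = -0.5875.]
Remaining roots from the quadratic factor 1 + (-0.71) z + (0.47) z^2:
  Set 1 + (-0.71) z + (0.47) z^2 = 0, i.e. a z^2 + b z + c = 0 with a = 0.47, b = -0.71, c = 1.
  Discriminant D = b^2 - 4ac = (-0.71)^2 - 4*(0.47)*1 = 0.5041 - (1.88) = -1.3759.
  D < 0, so the roots are the complex-conjugate pair z = (-b +/- i sqrt(-D)) / (2a) = 0.7553 +/- 1.2479i.
  For a conjugate pair |z|^2 = z * conj(z) = (product of roots) = c/a = 1/(0.47) = 2.12766, so |z| = sqrt(2.12766) = 1.4586 for both roots.
Moduli of all roots: 0.8000, 1.4586, 1.4586.
All moduli strictly greater than 1? No.
Verdict: Not invertible.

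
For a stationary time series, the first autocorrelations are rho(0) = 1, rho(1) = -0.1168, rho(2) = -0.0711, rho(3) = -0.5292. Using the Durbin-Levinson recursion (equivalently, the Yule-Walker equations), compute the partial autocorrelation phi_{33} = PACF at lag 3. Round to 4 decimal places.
\phi_{33} = -0.5600

The PACF at lag k is phi_{kk}, the last component of the solution
to the Yule-Walker system G_k phi = r_k where
  (G_k)_{ij} = rho(|i - j|), (r_k)_i = rho(i), i,j = 1..k.
Equivalently, Durbin-Levinson gives phi_{kk} iteratively:
  phi_{11} = rho(1)
  phi_{kk} = [rho(k) - sum_{j=1..k-1} phi_{k-1,j} rho(k-j)]
            / [1 - sum_{j=1..k-1} phi_{k-1,j} rho(j)],
  phi_{k,j} = phi_{k-1,j} - phi_{kk} phi_{k-1,k-j},  j = 1..k-1.
Step k = 1:
  phi_11 = rho(1) = -0.1168.
Step k = 2:
  phi_22 = [rho(2) - phi_11 rho(1)] / [1 - phi_11 rho(1)] = [-0.0711 - (-0.1168)(-0.1168)] / [1 - (-0.1168)(-0.1168)]
         = -0.08474224 / 0.98635776 = -0.085914.
  Update: phi_21 = phi_11 - phi_22 phi_11 = -0.1168 - (-0.085914)(-0.1168) = -0.126835.
Step k = 3:
  phi_33 = [rho(3) - phi_21 rho(2) - phi_22 rho(1)] / [1 - phi_21 rho(1) - phi_22 rho(2)]
    numerator   = -0.5292 - (-0.126835)(-0.0711) - (-0.085914)(-0.1168) = -0.54825274
    denominator = 1 - (-0.126835)(-0.1168) - (-0.085914)(-0.0711) = 0.97907719
  phi_33 = -0.54825274 / 0.97907719 = -0.56.
Therefore phi_{33} = -0.5600.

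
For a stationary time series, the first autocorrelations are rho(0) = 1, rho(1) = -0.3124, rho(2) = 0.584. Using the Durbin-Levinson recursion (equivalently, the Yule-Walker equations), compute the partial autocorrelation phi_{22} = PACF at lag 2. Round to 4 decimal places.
\phi_{22} = 0.5390

The PACF at lag k is phi_{kk}, the last component of the solution
to the Yule-Walker system G_k phi = r_k where
  (G_k)_{ij} = rho(|i - j|), (r_k)_i = rho(i), i,j = 1..k.
Equivalently, Durbin-Levinson gives phi_{kk} iteratively:
  phi_{11} = rho(1)
  phi_{kk} = [rho(k) - sum_{j=1..k-1} phi_{k-1,j} rho(k-j)]
            / [1 - sum_{j=1..k-1} phi_{k-1,j} rho(j)],
  phi_{k,j} = phi_{k-1,j} - phi_{kk} phi_{k-1,k-j},  j = 1..k-1.
Step k = 1:
  phi_11 = rho(1) = -0.3124.
Step k = 2:
  phi_22 = [rho(2) - phi_11 rho(1)] / [1 - phi_11 rho(1)] = [0.584 - (-0.3124)(-0.3124)] / [1 - (-0.3124)(-0.3124)]
         = 0.48640624 / 0.90240624 = 0.539.
Therefore phi_{22} = 0.5390.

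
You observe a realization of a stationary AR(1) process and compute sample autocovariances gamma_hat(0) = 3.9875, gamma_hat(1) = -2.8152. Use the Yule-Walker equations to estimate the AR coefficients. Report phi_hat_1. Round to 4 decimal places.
\hat\phi_{1} = -0.7060

The Yule-Walker equations for an AR(p) process read, in matrix form,
  Gamma_p phi = r_p,   with   (Gamma_p)_{ij} = gamma(|i - j|),
                       (r_p)_i = gamma(i),   i,j = 1..p.
Substitute the sample gammas (Toeplitz matrix and right-hand side of size 1):
  Gamma_p = [[3.9875]]
  r_p     = [-2.8152]
With p = 1 this is the single equation gamma(0) phi_1 = gamma(1):
  phi_hat_1 = gamma(1) / gamma(0) = -2.8152 / 3.9875 = -0.7060.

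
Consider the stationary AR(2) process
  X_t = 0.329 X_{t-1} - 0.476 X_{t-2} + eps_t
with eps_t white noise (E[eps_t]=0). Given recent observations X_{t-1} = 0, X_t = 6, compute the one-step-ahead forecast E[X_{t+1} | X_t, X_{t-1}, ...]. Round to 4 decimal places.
E[X_{t+1} \mid \mathcal F_t] = 1.9740

For an AR(p) model X_t = c + sum_i phi_i X_{t-i} + eps_t, the
one-step-ahead conditional mean is
  E[X_{t+1} | X_t, ...] = c + sum_i phi_i X_{t+1-i}.
Substitute known values:
  E[X_{t+1} | ...] = (0.329) * (6) + (-0.476) * (0)
                   = 1.9740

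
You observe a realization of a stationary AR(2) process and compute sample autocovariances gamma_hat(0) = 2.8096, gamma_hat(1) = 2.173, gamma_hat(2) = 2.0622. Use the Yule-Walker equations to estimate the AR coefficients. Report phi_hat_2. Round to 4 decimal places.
\hat\phi_{2} = 0.3380

The Yule-Walker equations for an AR(p) process read, in matrix form,
  Gamma_p phi = r_p,   with   (Gamma_p)_{ij} = gamma(|i - j|),
                       (r_p)_i = gamma(i),   i,j = 1..p.
Substitute the sample gammas (Toeplitz matrix and right-hand side of size 2):
  Gamma_p = [[2.8096, 2.173], [2.173, 2.8096]]
  r_p     = [2.173, 2.0622]
Written out:
  2.8096 phi_1 + 2.173 phi_2 = 2.173
  2.173 phi_1 + 2.8096 phi_2 = 2.0622
Solve by Cramer's rule:
  det = gamma(0)^2 - gamma(1)^2 = (2.8096)^2 - (2.173)^2 = 7.89385216 - 4.721929 = 3.17192316
  phi_hat_1 = [gamma(1) gamma(0) - gamma(1) gamma(2)] / det = [(2.173)(2.8096) - (2.173)(2.0622)] / 3.17192316 = 1.6241002 / 3.17192316 = 0.512
  phi_hat_2 = [gamma(0) gamma(2) - gamma(1)^2] / det = [(2.8096)(2.0622) - (2.173)^2] / 3.17192316 = 1.07202812 / 3.17192316 = 0.338
So phi_hat = [0.5120, 0.3380].
Therefore phi_hat_2 = 0.3380.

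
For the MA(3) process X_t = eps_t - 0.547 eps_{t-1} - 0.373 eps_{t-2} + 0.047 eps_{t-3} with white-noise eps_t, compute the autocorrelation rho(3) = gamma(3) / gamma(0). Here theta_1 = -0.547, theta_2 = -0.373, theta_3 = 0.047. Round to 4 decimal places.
\rho(3) = 0.0326

For an MA(q) process with theta_0 = 1, the autocovariance is
  gamma(k) = sigma^2 * sum_{i=0..q-k} theta_i * theta_{i+k},
and rho(k) = gamma(k) / gamma(0). Sigma^2 cancels.
  numerator   = (1)*(0.047) = 0.047.
  denominator = (1)^2 + (-0.547)^2 + (-0.373)^2 + (0.047)^2 = 1.440547.
  rho(3) = 0.047 / 1.440547 = 0.0326.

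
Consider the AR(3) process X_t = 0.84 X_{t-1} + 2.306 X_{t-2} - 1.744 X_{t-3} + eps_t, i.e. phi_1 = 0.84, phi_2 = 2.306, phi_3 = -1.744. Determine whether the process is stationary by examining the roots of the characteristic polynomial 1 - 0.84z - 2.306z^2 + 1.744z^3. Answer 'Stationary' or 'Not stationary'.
\text{Not stationary}

The AR(p) characteristic polynomial is P(z) = 1 - 0.84z - 2.306z^2 + 1.744z^3.
Stationarity requires all roots to lie outside the unit circle, i.e. |z| > 1 for every root.
Degree 3: look for a simple real root z0 first, then factor out (1 - z/z0) and solve the remaining quadratic.
Testing z0 = 0.625: P(0.625) = 1 + (-0.84)(0.625) + (-2.306)(0.625)^2 + (1.744)(0.625)^3
  = 1 + (-0.525) + (-0.900781) + (0.425781) = 0.  So z_0 = 0.625 is a root, |z_0| = 0.625.
Divide out the factor (1 - 1.6 z) = (1 - z/z0) (since 1/z0 = 1.6):
  P(z) = (1 - 1.6 z)(1 + (0.76) z + (-1.09) z^2)
  [check: z-coef 0.76 - (1.6) = -0.84; z^2-coef -1.09 - (1.6)(0.76) = -2.306; z^3-coef -(1.6)(-1.09) = 1.744.]
Remaining roots from the quadratic factor 1 + (0.76) z + (-1.09) z^2:
  Set 1 + (0.76) z + (-1.09) z^2 = 0, i.e. a z^2 + b z + c = 0 with a = -1.09, b = 0.76, c = 1.
  Discriminant D = b^2 - 4ac = (0.76)^2 - 4*(-1.09)*1 = 0.5776 - (-4.36) = 4.9376.
  D >= 0, so the roots are real: z = (-b +/- sqrt(D)) / (2a) = (-0.76 +/- 2.222071) / (-2.18).
    z_1 = (-0.76 + 2.222071) / (-2.18) = -0.6707,   |z_1| = 0.6707.
    z_2 = (-0.76 - 2.222071) / (-2.18) = 1.3679,   |z_2| = 1.3679.
Moduli of all roots: 0.6250, 0.6707, 1.3679.
All moduli strictly greater than 1? No.
Verdict: Not stationary.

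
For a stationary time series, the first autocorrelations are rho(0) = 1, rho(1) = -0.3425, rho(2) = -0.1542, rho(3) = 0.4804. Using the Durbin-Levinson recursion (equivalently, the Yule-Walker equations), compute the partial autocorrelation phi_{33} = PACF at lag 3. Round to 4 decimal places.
\phi_{33} = 0.3829

The PACF at lag k is phi_{kk}, the last component of the solution
to the Yule-Walker system G_k phi = r_k where
  (G_k)_{ij} = rho(|i - j|), (r_k)_i = rho(i), i,j = 1..k.
Equivalently, Durbin-Levinson gives phi_{kk} iteratively:
  phi_{11} = rho(1)
  phi_{kk} = [rho(k) - sum_{j=1..k-1} phi_{k-1,j} rho(k-j)]
            / [1 - sum_{j=1..k-1} phi_{k-1,j} rho(j)],
  phi_{k,j} = phi_{k-1,j} - phi_{kk} phi_{k-1,k-j},  j = 1..k-1.
Step k = 1:
  phi_11 = rho(1) = -0.3425.
Step k = 2:
  phi_22 = [rho(2) - phi_11 rho(1)] / [1 - phi_11 rho(1)] = [-0.1542 - (-0.3425)(-0.3425)] / [1 - (-0.3425)(-0.3425)]
         = -0.27150625 / 0.88269375 = -0.307588.
  Update: phi_21 = phi_11 - phi_22 phi_11 = -0.3425 - (-0.307588)(-0.3425) = -0.447849.
Step k = 3:
  phi_33 = [rho(3) - phi_21 rho(2) - phi_22 rho(1)] / [1 - phi_21 rho(1) - phi_22 rho(2)]
    numerator   = 0.4804 - (-0.447849)(-0.1542) - (-0.307588)(-0.3425) = 0.3059927
    denominator = 1 - (-0.447849)(-0.3425) - (-0.307588)(-0.1542) = 0.79918161
  phi_33 = 0.3059927 / 0.79918161 = 0.3829.
Therefore phi_{33} = 0.3829.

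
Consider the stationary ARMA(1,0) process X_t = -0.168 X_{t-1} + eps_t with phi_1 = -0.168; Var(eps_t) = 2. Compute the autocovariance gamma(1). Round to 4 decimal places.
\gamma(1) = -0.3458

Multiply the model equation by X_{t-k} and take expectations. With theta_0 = psi_0 = 1 and psi_j the MA(infinity) weights, this gives
  gamma(k) - sum_i phi_i gamma(k-i) = c_k,
  c_k = sigma^2 * sum_{j=k..q} theta_j psi_{j-k}   (c_k = 0 for k > q),
using gamma(-m) = gamma(m).
Pure AR (q = 0): c_0 = sigma^2 = 2, c_k = 0 for k >= 1.
Equations for k = 0 and k = 1 (AR order 1):
  gamma(0) = phi_1 gamma(1) + c_0
  gamma(1) = phi_1 gamma(0) + c_1
Substituting the second into the first: gamma(0) (1 - phi_1^2) = c_0 + phi_1 c_1, so
  gamma(0) = c_0 / (1 - phi_1^2) = 2 / (1 - (-0.168)^2) = 2 / 0.971776 = 2.058087.
  gamma(1) = phi_1 gamma(0) = (-0.168)(2.058087) = -0.345759.
Therefore gamma(1) = -0.3458 (to 4 decimal places).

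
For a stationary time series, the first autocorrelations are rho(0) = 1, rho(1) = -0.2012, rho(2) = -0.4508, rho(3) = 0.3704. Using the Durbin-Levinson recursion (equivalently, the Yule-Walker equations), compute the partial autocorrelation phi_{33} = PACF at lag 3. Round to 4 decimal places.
\phi_{33} = 0.1840

The PACF at lag k is phi_{kk}, the last component of the solution
to the Yule-Walker system G_k phi = r_k where
  (G_k)_{ij} = rho(|i - j|), (r_k)_i = rho(i), i,j = 1..k.
Equivalently, Durbin-Levinson gives phi_{kk} iteratively:
  phi_{11} = rho(1)
  phi_{kk} = [rho(k) - sum_{j=1..k-1} phi_{k-1,j} rho(k-j)]
            / [1 - sum_{j=1..k-1} phi_{k-1,j} rho(j)],
  phi_{k,j} = phi_{k-1,j} - phi_{kk} phi_{k-1,k-j},  j = 1..k-1.
Step k = 1:
  phi_11 = rho(1) = -0.2012.
Step k = 2:
  phi_22 = [rho(2) - phi_11 rho(1)] / [1 - phi_11 rho(1)] = [-0.4508 - (-0.2012)(-0.2012)] / [1 - (-0.2012)(-0.2012)]
         = -0.49128144 / 0.95951856 = -0.512008.
  Update: phi_21 = phi_11 - phi_22 phi_11 = -0.2012 - (-0.512008)(-0.2012) = -0.304216.
Step k = 3:
  phi_33 = [rho(3) - phi_21 rho(2) - phi_22 rho(1)] / [1 - phi_21 rho(1) - phi_22 rho(2)]
    numerator   = 0.3704 - (-0.304216)(-0.4508) - (-0.512008)(-0.2012) = 0.13024333
    denominator = 1 - (-0.304216)(-0.2012) - (-0.512008)(-0.4508) = 0.7079784
  phi_33 = 0.13024333 / 0.7079784 = 0.184.
Therefore phi_{33} = 0.1840.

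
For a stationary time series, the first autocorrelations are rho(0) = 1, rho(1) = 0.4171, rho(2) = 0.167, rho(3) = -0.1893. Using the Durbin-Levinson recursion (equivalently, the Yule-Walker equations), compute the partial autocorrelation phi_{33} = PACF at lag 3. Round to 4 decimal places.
\phi_{33} = -0.3100

The PACF at lag k is phi_{kk}, the last component of the solution
to the Yule-Walker system G_k phi = r_k where
  (G_k)_{ij} = rho(|i - j|), (r_k)_i = rho(i), i,j = 1..k.
Equivalently, Durbin-Levinson gives phi_{kk} iteratively:
  phi_{11} = rho(1)
  phi_{kk} = [rho(k) - sum_{j=1..k-1} phi_{k-1,j} rho(k-j)]
            / [1 - sum_{j=1..k-1} phi_{k-1,j} rho(j)],
  phi_{k,j} = phi_{k-1,j} - phi_{kk} phi_{k-1,k-j},  j = 1..k-1.
Step k = 1:
  phi_11 = rho(1) = 0.4171.
Step k = 2:
  phi_22 = [rho(2) - phi_11 rho(1)] / [1 - phi_11 rho(1)] = [0.167 - (0.4171)(0.4171)] / [1 - (0.4171)(0.4171)]
         = -0.00697241 / 0.82602759 = -0.008441.
  Update: phi_21 = phi_11 - phi_22 phi_11 = 0.4171 - (-0.008441)(0.4171) = 0.420621.
Step k = 3:
  phi_33 = [rho(3) - phi_21 rho(2) - phi_22 rho(1)] / [1 - phi_21 rho(1) - phi_22 rho(2)]
    numerator   = -0.1893 - (0.420621)(0.167) - (-0.008441)(0.4171) = -0.25602296
    denominator = 1 - (0.420621)(0.4171) - (-0.008441)(0.167) = 0.82596874
  phi_33 = -0.25602296 / 0.82596874 = -0.31.
Therefore phi_{33} = -0.3100.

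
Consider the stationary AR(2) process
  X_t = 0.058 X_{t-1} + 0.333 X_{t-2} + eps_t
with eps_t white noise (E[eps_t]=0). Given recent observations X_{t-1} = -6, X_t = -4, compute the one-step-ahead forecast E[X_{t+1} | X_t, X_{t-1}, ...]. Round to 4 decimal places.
E[X_{t+1} \mid \mathcal F_t] = -2.2300

For an AR(p) model X_t = c + sum_i phi_i X_{t-i} + eps_t, the
one-step-ahead conditional mean is
  E[X_{t+1} | X_t, ...] = c + sum_i phi_i X_{t+1-i}.
Substitute known values:
  E[X_{t+1} | ...] = (0.058) * (-4) + (0.333) * (-6)
                   = -2.2300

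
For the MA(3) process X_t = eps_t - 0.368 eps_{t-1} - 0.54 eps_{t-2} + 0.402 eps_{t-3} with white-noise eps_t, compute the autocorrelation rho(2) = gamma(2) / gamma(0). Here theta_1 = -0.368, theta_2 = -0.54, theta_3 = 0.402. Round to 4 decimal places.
\rho(2) = -0.4330

For an MA(q) process with theta_0 = 1, the autocovariance is
  gamma(k) = sigma^2 * sum_{i=0..q-k} theta_i * theta_{i+k},
and rho(k) = gamma(k) / gamma(0). Sigma^2 cancels.
  numerator   = (1)*(-0.54) + (-0.368)*(0.402) = -0.687936.
  denominator = (1)^2 + (-0.368)^2 + (-0.54)^2 + (0.402)^2 = 1.588628.
  rho(2) = -0.687936 / 1.588628 = -0.4330.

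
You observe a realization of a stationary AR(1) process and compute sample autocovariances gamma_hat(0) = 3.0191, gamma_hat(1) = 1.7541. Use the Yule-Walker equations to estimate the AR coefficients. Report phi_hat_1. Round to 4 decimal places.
\hat\phi_{1} = 0.5810

The Yule-Walker equations for an AR(p) process read, in matrix form,
  Gamma_p phi = r_p,   with   (Gamma_p)_{ij} = gamma(|i - j|),
                       (r_p)_i = gamma(i),   i,j = 1..p.
Substitute the sample gammas (Toeplitz matrix and right-hand side of size 1):
  Gamma_p = [[3.0191]]
  r_p     = [1.7541]
With p = 1 this is the single equation gamma(0) phi_1 = gamma(1):
  phi_hat_1 = gamma(1) / gamma(0) = 1.7541 / 3.0191 = 0.5810.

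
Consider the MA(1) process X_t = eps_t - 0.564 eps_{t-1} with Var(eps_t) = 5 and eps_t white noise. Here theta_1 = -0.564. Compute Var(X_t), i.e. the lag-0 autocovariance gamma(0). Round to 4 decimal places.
\gamma(0) = 6.5905

For an MA(q) process X_t = eps_t + sum_i theta_i eps_{t-i} with
Var(eps_t) = sigma^2, the variance is
  gamma(0) = sigma^2 * (1 + sum_i theta_i^2).
  sum_i theta_i^2 = (-0.564)^2 = 0.318096.
  gamma(0) = 5 * (1 + 0.318096) = 5 * 1.318096 = 6.59048, which rounds to 6.5905.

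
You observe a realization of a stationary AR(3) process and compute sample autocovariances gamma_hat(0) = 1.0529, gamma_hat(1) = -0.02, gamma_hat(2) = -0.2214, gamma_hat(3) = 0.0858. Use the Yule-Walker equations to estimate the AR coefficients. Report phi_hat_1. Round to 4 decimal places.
\hat\phi_{1} = -0.0070

The Yule-Walker equations for an AR(p) process read, in matrix form,
  Gamma_p phi = r_p,   with   (Gamma_p)_{ij} = gamma(|i - j|),
                       (r_p)_i = gamma(i),   i,j = 1..p.
Substitute the sample gammas (Toeplitz matrix and right-hand side of size 3):
  Gamma_p = [[1.0529, -0.02, -0.2214], [-0.02, 1.0529, -0.02], [-0.2214, -0.02, 1.0529]]
  r_p     = [-0.02, -0.2214, 0.0858]
Written out (R1..R3):
  (R1) 1.0529 phi_1 - 0.02 phi_2 - 0.2214 phi_3 = -0.02
  (R2) -0.02 phi_1 + 1.0529 phi_2 - 0.02 phi_3 = -0.2214
  (R3) -0.2214 phi_1 - 0.02 phi_2 + 1.0529 phi_3 = 0.0858
Gaussian elimination:
  R2 <- R2 - (-0.02/1.0529) R1 = R2 - (-0.018995) R1:  1.05252 phi_2 - 0.024206 phi_3 = -0.22178
  R3 <- R3 - (-0.2214/1.0529) R1 = R3 - (-0.210276) R1:  -0.024206 phi_2 + 1.006345 phi_3 = 0.081594
  R3 <- R3 - (-0.024206/1.05252) R2 = R3 - (-0.022998) R2:  1.005788 phi_3 = 0.076494
Back-substitution:
  phi_hat_3 = 0.076494 / 1.005788 = 0.076054
  phi_hat_2 = (-0.22178 - (-0.024206)(0.076054)) / 1.05252 = -0.208964
  phi_hat_1 = (-0.02 - (-0.02)(-0.208964) - (-0.2214)(0.076054)) / 1.0529 = -0.006972
So phi_hat = [-0.0070, -0.2090, 0.0761].
Therefore phi_hat_1 = -0.0070.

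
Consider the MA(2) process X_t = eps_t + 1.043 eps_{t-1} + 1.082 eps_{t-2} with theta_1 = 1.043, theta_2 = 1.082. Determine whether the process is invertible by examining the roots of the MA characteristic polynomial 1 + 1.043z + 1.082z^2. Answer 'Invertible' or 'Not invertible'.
\text{Not invertible}

The MA(q) characteristic polynomial is P(z) = 1 + 1.043z + 1.082z^2.
Invertibility requires all roots to lie outside the unit circle, i.e. |z| > 1 for every root.
Set 1 + (1.043) z + (1.082) z^2 = 0, i.e. a z^2 + b z + c = 0 with a = 1.082, b = 1.043, c = 1.
Discriminant D = b^2 - 4ac = (1.043)^2 - 4*(1.082)*1 = 1.087849 - (4.328) = -3.240151.
D < 0, so the roots are the complex-conjugate pair z = (-b +/- i sqrt(-D)) / (2a) = -0.482 +/- 0.8318i.
For a conjugate pair |z|^2 = z * conj(z) = (product of roots) = c/a = 1/(1.082) = 0.924214, so |z| = sqrt(0.924214) = 0.9614 for both roots.
Moduli of all roots: 0.9614, 0.9614.
All moduli strictly greater than 1? No.
Verdict: Not invertible.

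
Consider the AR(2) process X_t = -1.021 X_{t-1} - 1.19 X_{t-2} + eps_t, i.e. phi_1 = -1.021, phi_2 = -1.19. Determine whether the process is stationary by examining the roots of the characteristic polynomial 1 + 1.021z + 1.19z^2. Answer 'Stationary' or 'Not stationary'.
\text{Not stationary}

The AR(p) characteristic polynomial is P(z) = 1 + 1.021z + 1.19z^2.
Stationarity requires all roots to lie outside the unit circle, i.e. |z| > 1 for every root.
Set 1 + (1.021) z + (1.19) z^2 = 0, i.e. a z^2 + b z + c = 0 with a = 1.19, b = 1.021, c = 1.
Discriminant D = b^2 - 4ac = (1.021)^2 - 4*(1.19)*1 = 1.042441 - (4.76) = -3.717559.
D < 0, so the roots are the complex-conjugate pair z = (-b +/- i sqrt(-D)) / (2a) = -0.429 +/- 0.8101i.
For a conjugate pair |z|^2 = z * conj(z) = (product of roots) = c/a = 1/(1.19) = 0.840336, so |z| = sqrt(0.840336) = 0.9167 for both roots.
Moduli of all roots: 0.9167, 0.9167.
All moduli strictly greater than 1? No.
Verdict: Not stationary.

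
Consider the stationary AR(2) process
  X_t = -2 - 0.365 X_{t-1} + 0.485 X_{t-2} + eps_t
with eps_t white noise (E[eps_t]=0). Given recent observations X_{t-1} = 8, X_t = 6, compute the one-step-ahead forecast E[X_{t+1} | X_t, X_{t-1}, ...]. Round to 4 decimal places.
E[X_{t+1} \mid \mathcal F_t] = -0.3100

For an AR(p) model X_t = c + sum_i phi_i X_{t-i} + eps_t, the
one-step-ahead conditional mean is
  E[X_{t+1} | X_t, ...] = c + sum_i phi_i X_{t+1-i}.
Substitute known values:
  E[X_{t+1} | ...] = -2 + (-0.365) * (6) + (0.485) * (8)
                   = -0.3100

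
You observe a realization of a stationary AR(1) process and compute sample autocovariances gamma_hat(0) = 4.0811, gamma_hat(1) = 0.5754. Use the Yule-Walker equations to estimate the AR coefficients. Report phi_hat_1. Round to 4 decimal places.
\hat\phi_{1} = 0.1410

The Yule-Walker equations for an AR(p) process read, in matrix form,
  Gamma_p phi = r_p,   with   (Gamma_p)_{ij} = gamma(|i - j|),
                       (r_p)_i = gamma(i),   i,j = 1..p.
Substitute the sample gammas (Toeplitz matrix and right-hand side of size 1):
  Gamma_p = [[4.0811]]
  r_p     = [0.5754]
With p = 1 this is the single equation gamma(0) phi_1 = gamma(1):
  phi_hat_1 = gamma(1) / gamma(0) = 0.5754 / 4.0811 = 0.1410.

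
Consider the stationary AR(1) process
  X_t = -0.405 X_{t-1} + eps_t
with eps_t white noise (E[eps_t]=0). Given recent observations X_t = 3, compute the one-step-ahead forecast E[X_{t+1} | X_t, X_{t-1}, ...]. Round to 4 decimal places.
E[X_{t+1} \mid \mathcal F_t] = -1.2150

For an AR(p) model X_t = c + sum_i phi_i X_{t-i} + eps_t, the
one-step-ahead conditional mean is
  E[X_{t+1} | X_t, ...] = c + sum_i phi_i X_{t+1-i}.
Substitute known values:
  E[X_{t+1} | ...] = (-0.405) * (3)
                   = -1.2150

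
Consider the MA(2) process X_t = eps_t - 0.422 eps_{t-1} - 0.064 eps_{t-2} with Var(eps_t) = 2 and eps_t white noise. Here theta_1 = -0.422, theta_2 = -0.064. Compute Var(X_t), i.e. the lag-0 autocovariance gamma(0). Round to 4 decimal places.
\gamma(0) = 2.3644

For an MA(q) process X_t = eps_t + sum_i theta_i eps_{t-i} with
Var(eps_t) = sigma^2, the variance is
  gamma(0) = sigma^2 * (1 + sum_i theta_i^2).
  sum_i theta_i^2 = (-0.422)^2 + (-0.064)^2 = 0.178084 + 0.004096 = 0.18218.
  gamma(0) = 2 * (1 + 0.18218) = 2 * 1.18218 = 2.36436, which rounds to 2.3644.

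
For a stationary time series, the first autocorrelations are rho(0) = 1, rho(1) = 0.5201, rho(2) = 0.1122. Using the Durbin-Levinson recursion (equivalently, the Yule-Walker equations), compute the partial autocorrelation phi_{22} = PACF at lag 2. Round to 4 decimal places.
\phi_{22} = -0.2170

The PACF at lag k is phi_{kk}, the last component of the solution
to the Yule-Walker system G_k phi = r_k where
  (G_k)_{ij} = rho(|i - j|), (r_k)_i = rho(i), i,j = 1..k.
Equivalently, Durbin-Levinson gives phi_{kk} iteratively:
  phi_{11} = rho(1)
  phi_{kk} = [rho(k) - sum_{j=1..k-1} phi_{k-1,j} rho(k-j)]
            / [1 - sum_{j=1..k-1} phi_{k-1,j} rho(j)],
  phi_{k,j} = phi_{k-1,j} - phi_{kk} phi_{k-1,k-j},  j = 1..k-1.
Step k = 1:
  phi_11 = rho(1) = 0.5201.
Step k = 2:
  phi_22 = [rho(2) - phi_11 rho(1)] / [1 - phi_11 rho(1)] = [0.1122 - (0.5201)(0.5201)] / [1 - (0.5201)(0.5201)]
         = -0.15830401 / 0.72949599 = -0.217.
Therefore phi_{22} = -0.2170.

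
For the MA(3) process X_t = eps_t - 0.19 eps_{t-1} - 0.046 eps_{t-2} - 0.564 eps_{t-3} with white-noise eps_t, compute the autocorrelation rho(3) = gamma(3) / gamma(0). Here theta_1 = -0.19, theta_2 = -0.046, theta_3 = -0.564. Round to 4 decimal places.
\rho(3) = -0.4158

For an MA(q) process with theta_0 = 1, the autocovariance is
  gamma(k) = sigma^2 * sum_{i=0..q-k} theta_i * theta_{i+k},
and rho(k) = gamma(k) / gamma(0). Sigma^2 cancels.
  numerator   = (1)*(-0.564) = -0.564.
  denominator = (1)^2 + (-0.19)^2 + (-0.046)^2 + (-0.564)^2 = 1.356312.
  rho(3) = -0.564 / 1.356312 = -0.4158.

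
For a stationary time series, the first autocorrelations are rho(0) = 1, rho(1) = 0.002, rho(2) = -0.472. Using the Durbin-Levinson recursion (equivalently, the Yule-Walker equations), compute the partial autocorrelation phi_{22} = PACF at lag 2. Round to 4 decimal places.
\phi_{22} = -0.4720

The PACF at lag k is phi_{kk}, the last component of the solution
to the Yule-Walker system G_k phi = r_k where
  (G_k)_{ij} = rho(|i - j|), (r_k)_i = rho(i), i,j = 1..k.
Equivalently, Durbin-Levinson gives phi_{kk} iteratively:
  phi_{11} = rho(1)
  phi_{kk} = [rho(k) - sum_{j=1..k-1} phi_{k-1,j} rho(k-j)]
            / [1 - sum_{j=1..k-1} phi_{k-1,j} rho(j)],
  phi_{k,j} = phi_{k-1,j} - phi_{kk} phi_{k-1,k-j},  j = 1..k-1.
Step k = 1:
  phi_11 = rho(1) = 0.002.
Step k = 2:
  phi_22 = [rho(2) - phi_11 rho(1)] / [1 - phi_11 rho(1)] = [-0.472 - (0.002)(0.002)] / [1 - (0.002)(0.002)]
         = -0.472004 / 0.999996 = -0.472.
Therefore phi_{22} = -0.4720.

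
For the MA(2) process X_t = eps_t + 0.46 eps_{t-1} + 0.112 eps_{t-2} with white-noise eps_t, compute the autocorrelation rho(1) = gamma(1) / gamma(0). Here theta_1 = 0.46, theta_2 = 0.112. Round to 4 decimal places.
\rho(1) = 0.4179

For an MA(q) process with theta_0 = 1, the autocovariance is
  gamma(k) = sigma^2 * sum_{i=0..q-k} theta_i * theta_{i+k},
and rho(k) = gamma(k) / gamma(0). Sigma^2 cancels.
  numerator   = (1)*(0.46) + (0.46)*(0.112) = 0.51152.
  denominator = (1)^2 + (0.46)^2 + (0.112)^2 = 1.224144.
  rho(1) = 0.51152 / 1.224144 = 0.4179.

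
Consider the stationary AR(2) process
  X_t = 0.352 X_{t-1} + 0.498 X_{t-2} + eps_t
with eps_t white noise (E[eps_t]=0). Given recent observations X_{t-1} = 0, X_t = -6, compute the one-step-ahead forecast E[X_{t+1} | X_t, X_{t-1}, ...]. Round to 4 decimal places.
E[X_{t+1} \mid \mathcal F_t] = -2.1120

For an AR(p) model X_t = c + sum_i phi_i X_{t-i} + eps_t, the
one-step-ahead conditional mean is
  E[X_{t+1} | X_t, ...] = c + sum_i phi_i X_{t+1-i}.
Substitute known values:
  E[X_{t+1} | ...] = (0.352) * (-6) + (0.498) * (0)
                   = -2.1120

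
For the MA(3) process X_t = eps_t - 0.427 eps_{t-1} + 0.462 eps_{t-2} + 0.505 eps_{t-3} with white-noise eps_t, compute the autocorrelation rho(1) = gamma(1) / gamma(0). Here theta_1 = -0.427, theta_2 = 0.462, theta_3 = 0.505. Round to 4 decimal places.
\rho(1) = -0.2368

For an MA(q) process with theta_0 = 1, the autocovariance is
  gamma(k) = sigma^2 * sum_{i=0..q-k} theta_i * theta_{i+k},
and rho(k) = gamma(k) / gamma(0). Sigma^2 cancels.
  numerator   = (1)*(-0.427) + (-0.427)*(0.462) + (0.462)*(0.505) = -0.390964.
  denominator = (1)^2 + (-0.427)^2 + (0.462)^2 + (0.505)^2 = 1.650798.
  rho(1) = -0.390964 / 1.650798 = -0.2368.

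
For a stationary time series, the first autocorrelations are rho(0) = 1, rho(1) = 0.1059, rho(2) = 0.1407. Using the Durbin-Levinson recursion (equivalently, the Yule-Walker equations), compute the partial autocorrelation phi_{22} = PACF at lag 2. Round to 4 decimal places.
\phi_{22} = 0.1310

The PACF at lag k is phi_{kk}, the last component of the solution
to the Yule-Walker system G_k phi = r_k where
  (G_k)_{ij} = rho(|i - j|), (r_k)_i = rho(i), i,j = 1..k.
Equivalently, Durbin-Levinson gives phi_{kk} iteratively:
  phi_{11} = rho(1)
  phi_{kk} = [rho(k) - sum_{j=1..k-1} phi_{k-1,j} rho(k-j)]
            / [1 - sum_{j=1..k-1} phi_{k-1,j} rho(j)],
  phi_{k,j} = phi_{k-1,j} - phi_{kk} phi_{k-1,k-j},  j = 1..k-1.
Step k = 1:
  phi_11 = rho(1) = 0.1059.
Step k = 2:
  phi_22 = [rho(2) - phi_11 rho(1)] / [1 - phi_11 rho(1)] = [0.1407 - (0.1059)(0.1059)] / [1 - (0.1059)(0.1059)]
         = 0.12948519 / 0.98878519 = 0.131.
Therefore phi_{22} = 0.1310.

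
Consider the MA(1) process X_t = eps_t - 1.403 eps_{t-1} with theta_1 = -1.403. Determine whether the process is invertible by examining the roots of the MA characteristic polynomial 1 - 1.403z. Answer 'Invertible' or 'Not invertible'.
\text{Not invertible}

The MA(q) characteristic polynomial is P(z) = 1 - 1.403z.
Invertibility requires all roots to lie outside the unit circle, i.e. |z| > 1 for every root.
This is linear in z: 1 + (-1.403) z = 0  =>  z = -1/(-1.403) = 0.712758,  |z| = 0.712758.
Moduli of all roots: 0.7128.
All moduli strictly greater than 1? No.
Verdict: Not invertible.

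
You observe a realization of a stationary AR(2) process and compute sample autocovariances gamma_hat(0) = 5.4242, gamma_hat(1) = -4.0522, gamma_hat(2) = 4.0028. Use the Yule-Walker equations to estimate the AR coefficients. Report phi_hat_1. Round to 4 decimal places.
\hat\phi_{1} = -0.4430

The Yule-Walker equations for an AR(p) process read, in matrix form,
  Gamma_p phi = r_p,   with   (Gamma_p)_{ij} = gamma(|i - j|),
                       (r_p)_i = gamma(i),   i,j = 1..p.
Substitute the sample gammas (Toeplitz matrix and right-hand side of size 2):
  Gamma_p = [[5.4242, -4.0522], [-4.0522, 5.4242]]
  r_p     = [-4.0522, 4.0028]
Written out:
  5.4242 phi_1 - 4.0522 phi_2 = -4.0522
  -4.0522 phi_1 + 5.4242 phi_2 = 4.0028
Solve by Cramer's rule:
  det = gamma(0)^2 - gamma(1)^2 = (5.4242)^2 - (-4.0522)^2 = 29.42194564 - 16.42032484 = 13.0016208
  phi_hat_1 = [gamma(1) gamma(0) - gamma(1) gamma(2)] / det = [(-4.0522)(5.4242) - (-4.0522)(4.0028)] / 13.0016208 = -5.75979708 / 13.0016208 = -0.443
  phi_hat_2 = [gamma(0) gamma(2) - gamma(1)^2] / det = [(5.4242)(4.0028) - (-4.0522)^2] / 13.0016208 = 5.29166292 / 13.0016208 = 0.407
So phi_hat = [-0.4430, 0.4070].
Therefore phi_hat_1 = -0.4430.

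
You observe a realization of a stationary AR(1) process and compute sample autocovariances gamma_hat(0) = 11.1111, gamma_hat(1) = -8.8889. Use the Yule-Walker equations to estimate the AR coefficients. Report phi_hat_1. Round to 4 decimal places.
\hat\phi_{1} = -0.8000

The Yule-Walker equations for an AR(p) process read, in matrix form,
  Gamma_p phi = r_p,   with   (Gamma_p)_{ij} = gamma(|i - j|),
                       (r_p)_i = gamma(i),   i,j = 1..p.
Substitute the sample gammas (Toeplitz matrix and right-hand side of size 1):
  Gamma_p = [[11.1111]]
  r_p     = [-8.8889]
With p = 1 this is the single equation gamma(0) phi_1 = gamma(1):
  phi_hat_1 = gamma(1) / gamma(0) = -8.8889 / 11.1111 = -0.8000.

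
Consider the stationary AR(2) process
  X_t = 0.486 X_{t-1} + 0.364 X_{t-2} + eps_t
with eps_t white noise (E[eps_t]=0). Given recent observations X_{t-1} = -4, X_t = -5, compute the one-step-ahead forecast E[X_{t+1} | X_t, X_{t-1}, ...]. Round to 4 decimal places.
E[X_{t+1} \mid \mathcal F_t] = -3.8860

For an AR(p) model X_t = c + sum_i phi_i X_{t-i} + eps_t, the
one-step-ahead conditional mean is
  E[X_{t+1} | X_t, ...] = c + sum_i phi_i X_{t+1-i}.
Substitute known values:
  E[X_{t+1} | ...] = (0.486) * (-5) + (0.364) * (-4)
                   = -3.8860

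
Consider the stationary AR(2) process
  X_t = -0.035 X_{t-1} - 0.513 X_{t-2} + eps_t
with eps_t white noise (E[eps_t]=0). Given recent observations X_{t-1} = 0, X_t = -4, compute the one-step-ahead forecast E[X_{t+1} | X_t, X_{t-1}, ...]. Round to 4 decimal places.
E[X_{t+1} \mid \mathcal F_t] = 0.1400

For an AR(p) model X_t = c + sum_i phi_i X_{t-i} + eps_t, the
one-step-ahead conditional mean is
  E[X_{t+1} | X_t, ...] = c + sum_i phi_i X_{t+1-i}.
Substitute known values:
  E[X_{t+1} | ...] = (-0.035) * (-4) + (-0.513) * (0)
                   = 0.1400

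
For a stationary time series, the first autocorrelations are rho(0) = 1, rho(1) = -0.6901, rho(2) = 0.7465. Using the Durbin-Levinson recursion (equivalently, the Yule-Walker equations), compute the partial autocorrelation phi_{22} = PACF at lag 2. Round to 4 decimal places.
\phi_{22} = 0.5160

The PACF at lag k is phi_{kk}, the last component of the solution
to the Yule-Walker system G_k phi = r_k where
  (G_k)_{ij} = rho(|i - j|), (r_k)_i = rho(i), i,j = 1..k.
Equivalently, Durbin-Levinson gives phi_{kk} iteratively:
  phi_{11} = rho(1)
  phi_{kk} = [rho(k) - sum_{j=1..k-1} phi_{k-1,j} rho(k-j)]
            / [1 - sum_{j=1..k-1} phi_{k-1,j} rho(j)],
  phi_{k,j} = phi_{k-1,j} - phi_{kk} phi_{k-1,k-j},  j = 1..k-1.
Step k = 1:
  phi_11 = rho(1) = -0.6901.
Step k = 2:
  phi_22 = [rho(2) - phi_11 rho(1)] / [1 - phi_11 rho(1)] = [0.7465 - (-0.6901)(-0.6901)] / [1 - (-0.6901)(-0.6901)]
         = 0.27026199 / 0.52376199 = 0.516.
Therefore phi_{22} = 0.5160.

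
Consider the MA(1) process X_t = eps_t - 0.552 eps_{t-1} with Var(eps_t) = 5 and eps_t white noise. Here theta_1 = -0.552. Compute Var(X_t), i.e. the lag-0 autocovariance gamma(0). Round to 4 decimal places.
\gamma(0) = 6.5235

For an MA(q) process X_t = eps_t + sum_i theta_i eps_{t-i} with
Var(eps_t) = sigma^2, the variance is
  gamma(0) = sigma^2 * (1 + sum_i theta_i^2).
  sum_i theta_i^2 = (-0.552)^2 = 0.304704.
  gamma(0) = 5 * (1 + 0.304704) = 5 * 1.304704 = 6.52352, which rounds to 6.5235.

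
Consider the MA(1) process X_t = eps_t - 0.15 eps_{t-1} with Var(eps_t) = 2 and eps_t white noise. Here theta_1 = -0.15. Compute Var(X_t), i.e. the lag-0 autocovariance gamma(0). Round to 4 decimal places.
\gamma(0) = 2.0450

For an MA(q) process X_t = eps_t + sum_i theta_i eps_{t-i} with
Var(eps_t) = sigma^2, the variance is
  gamma(0) = sigma^2 * (1 + sum_i theta_i^2).
  sum_i theta_i^2 = (-0.15)^2 = 0.0225.
  gamma(0) = 2 * (1 + 0.0225) = 2 * 1.0225 = 2.045, which rounds to 2.0450.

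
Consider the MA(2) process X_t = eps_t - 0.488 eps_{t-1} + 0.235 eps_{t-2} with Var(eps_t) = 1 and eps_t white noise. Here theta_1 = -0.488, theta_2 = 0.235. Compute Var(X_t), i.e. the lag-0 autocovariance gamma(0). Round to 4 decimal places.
\gamma(0) = 1.2934

For an MA(q) process X_t = eps_t + sum_i theta_i eps_{t-i} with
Var(eps_t) = sigma^2, the variance is
  gamma(0) = sigma^2 * (1 + sum_i theta_i^2).
  sum_i theta_i^2 = (-0.488)^2 + (0.235)^2 = 0.238144 + 0.055225 = 0.293369.
  gamma(0) = 1 * (1 + 0.293369) = 1 * 1.293369 = 1.293369, which rounds to 1.2934.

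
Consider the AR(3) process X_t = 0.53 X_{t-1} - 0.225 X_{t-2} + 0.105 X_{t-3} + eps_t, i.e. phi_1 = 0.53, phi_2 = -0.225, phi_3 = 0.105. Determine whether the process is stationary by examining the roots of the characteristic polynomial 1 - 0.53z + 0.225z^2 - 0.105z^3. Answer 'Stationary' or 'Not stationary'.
\text{Stationary}

The AR(p) characteristic polynomial is P(z) = 1 - 0.53z + 0.225z^2 - 0.105z^3.
Stationarity requires all roots to lie outside the unit circle, i.e. |z| > 1 for every root.
Degree 3: look for a simple real root z0 first, then factor out (1 - z/z0) and solve the remaining quadratic.
Testing z0 = 2: P(2) = 1 + (-0.53)(2) + (0.225)(2)^2 + (-0.105)(2)^3
  = 1 + (-1.06) + (0.9) + (-0.84) = 0.  So z_0 = 2 is a root, |z_0| = 2.
Divide out the factor (1 - 0.5 z) = (1 - z/z0) (since 1/z0 = 0.5):
  P(z) = (1 - 0.5 z)(1 + (-0.03) z + (0.21) z^2)
  [check: z-coef -0.03 - (0.5) = -0.53; z^2-coef 0.21 - (0.5)(-0.03) = 0.225; z^3-coef -(0.5)(0.21) = -0.105.]
Remaining roots from the quadratic factor 1 + (-0.03) z + (0.21) z^2:
  Set 1 + (-0.03) z + (0.21) z^2 = 0, i.e. a z^2 + b z + c = 0 with a = 0.21, b = -0.03, c = 1.
  Discriminant D = b^2 - 4ac = (-0.03)^2 - 4*(0.21)*1 = 0.0009 - (0.84) = -0.8391.
  D < 0, so the roots are the complex-conjugate pair z = (-b +/- i sqrt(-D)) / (2a) = 0.0714 +/- 2.181i.
  For a conjugate pair |z|^2 = z * conj(z) = (product of roots) = c/a = 1/(0.21) = 4.761905, so |z| = sqrt(4.761905) = 2.1822 for both roots.
Moduli of all roots: 2.0000, 2.1822, 2.1822.
All moduli strictly greater than 1? Yes.
Verdict: Stationary.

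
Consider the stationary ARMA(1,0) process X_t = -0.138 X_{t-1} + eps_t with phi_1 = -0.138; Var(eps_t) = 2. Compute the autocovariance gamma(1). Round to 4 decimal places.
\gamma(1) = -0.2814

Multiply the model equation by X_{t-k} and take expectations. With theta_0 = psi_0 = 1 and psi_j the MA(infinity) weights, this gives
  gamma(k) - sum_i phi_i gamma(k-i) = c_k,
  c_k = sigma^2 * sum_{j=k..q} theta_j psi_{j-k}   (c_k = 0 for k > q),
using gamma(-m) = gamma(m).
Pure AR (q = 0): c_0 = sigma^2 = 2, c_k = 0 for k >= 1.
Equations for k = 0 and k = 1 (AR order 1):
  gamma(0) = phi_1 gamma(1) + c_0
  gamma(1) = phi_1 gamma(0) + c_1
Substituting the second into the first: gamma(0) (1 - phi_1^2) = c_0 + phi_1 c_1, so
  gamma(0) = c_0 / (1 - phi_1^2) = 2 / (1 - (-0.138)^2) = 2 / 0.980956 = 2.038827.
  gamma(1) = phi_1 gamma(0) = (-0.138)(2.038827) = -0.281358.
Therefore gamma(1) = -0.2814 (to 4 decimal places).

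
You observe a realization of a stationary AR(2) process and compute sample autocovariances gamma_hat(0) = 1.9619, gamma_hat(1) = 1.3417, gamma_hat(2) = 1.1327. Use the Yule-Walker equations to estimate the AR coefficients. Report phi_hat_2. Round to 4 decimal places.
\hat\phi_{2} = 0.2060

The Yule-Walker equations for an AR(p) process read, in matrix form,
  Gamma_p phi = r_p,   with   (Gamma_p)_{ij} = gamma(|i - j|),
                       (r_p)_i = gamma(i),   i,j = 1..p.
Substitute the sample gammas (Toeplitz matrix and right-hand side of size 2):
  Gamma_p = [[1.9619, 1.3417], [1.3417, 1.9619]]
  r_p     = [1.3417, 1.1327]
Written out:
  1.9619 phi_1 + 1.3417 phi_2 = 1.3417
  1.3417 phi_1 + 1.9619 phi_2 = 1.1327
Solve by Cramer's rule:
  det = gamma(0)^2 - gamma(1)^2 = (1.9619)^2 - (1.3417)^2 = 3.84905161 - 1.80015889 = 2.04889272
  phi_hat_1 = [gamma(1) gamma(0) - gamma(1) gamma(2)] / det = [(1.3417)(1.9619) - (1.3417)(1.1327)] / 2.04889272 = 1.11253764 / 2.04889272 = 0.543
  phi_hat_2 = [gamma(0) gamma(2) - gamma(1)^2] / det = [(1.9619)(1.1327) - (1.3417)^2] / 2.04889272 = 0.42208524 / 2.04889272 = 0.206
So phi_hat = [0.5430, 0.2060].
Therefore phi_hat_2 = 0.2060.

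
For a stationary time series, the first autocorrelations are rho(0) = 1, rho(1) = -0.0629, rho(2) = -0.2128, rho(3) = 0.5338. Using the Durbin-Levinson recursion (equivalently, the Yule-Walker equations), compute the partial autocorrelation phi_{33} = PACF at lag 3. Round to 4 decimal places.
\phi_{33} = 0.5310

The PACF at lag k is phi_{kk}, the last component of the solution
to the Yule-Walker system G_k phi = r_k where
  (G_k)_{ij} = rho(|i - j|), (r_k)_i = rho(i), i,j = 1..k.
Equivalently, Durbin-Levinson gives phi_{kk} iteratively:
  phi_{11} = rho(1)
  phi_{kk} = [rho(k) - sum_{j=1..k-1} phi_{k-1,j} rho(k-j)]
            / [1 - sum_{j=1..k-1} phi_{k-1,j} rho(j)],
  phi_{k,j} = phi_{k-1,j} - phi_{kk} phi_{k-1,k-j},  j = 1..k-1.
Step k = 1:
  phi_11 = rho(1) = -0.0629.
Step k = 2:
  phi_22 = [rho(2) - phi_11 rho(1)] / [1 - phi_11 rho(1)] = [-0.2128 - (-0.0629)(-0.0629)] / [1 - (-0.0629)(-0.0629)]
         = -0.21675641 / 0.99604359 = -0.217617.
  Update: phi_21 = phi_11 - phi_22 phi_11 = -0.0629 - (-0.217617)(-0.0629) = -0.076588.
Step k = 3:
  phi_33 = [rho(3) - phi_21 rho(2) - phi_22 rho(1)] / [1 - phi_21 rho(1) - phi_22 rho(2)]
    numerator   = 0.5338 - (-0.076588)(-0.2128) - (-0.217617)(-0.0629) = 0.50381391
    denominator = 1 - (-0.076588)(-0.0629) - (-0.217617)(-0.2128) = 0.94887363
  phi_33 = 0.50381391 / 0.94887363 = 0.531.
Therefore phi_{33} = 0.5310.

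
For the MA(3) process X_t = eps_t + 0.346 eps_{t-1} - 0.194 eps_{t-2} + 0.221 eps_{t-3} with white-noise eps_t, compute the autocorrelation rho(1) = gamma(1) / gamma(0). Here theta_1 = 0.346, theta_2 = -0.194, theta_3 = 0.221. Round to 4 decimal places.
\rho(1) = 0.1957

For an MA(q) process with theta_0 = 1, the autocovariance is
  gamma(k) = sigma^2 * sum_{i=0..q-k} theta_i * theta_{i+k},
and rho(k) = gamma(k) / gamma(0). Sigma^2 cancels.
  numerator   = (1)*(0.346) + (0.346)*(-0.194) + (-0.194)*(0.221) = 0.236002.
  denominator = (1)^2 + (0.346)^2 + (-0.194)^2 + (0.221)^2 = 1.206193.
  rho(1) = 0.236002 / 1.206193 = 0.1957.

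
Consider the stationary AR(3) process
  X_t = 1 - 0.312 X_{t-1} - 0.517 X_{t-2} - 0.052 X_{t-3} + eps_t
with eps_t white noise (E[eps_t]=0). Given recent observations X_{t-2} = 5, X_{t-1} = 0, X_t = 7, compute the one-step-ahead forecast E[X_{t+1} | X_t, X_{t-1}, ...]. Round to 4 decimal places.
E[X_{t+1} \mid \mathcal F_t] = -1.4440

For an AR(p) model X_t = c + sum_i phi_i X_{t-i} + eps_t, the
one-step-ahead conditional mean is
  E[X_{t+1} | X_t, ...] = c + sum_i phi_i X_{t+1-i}.
Substitute known values:
  E[X_{t+1} | ...] = 1 + (-0.312) * (7) + (-0.517) * (0) + (-0.052) * (5)
                   = -1.4440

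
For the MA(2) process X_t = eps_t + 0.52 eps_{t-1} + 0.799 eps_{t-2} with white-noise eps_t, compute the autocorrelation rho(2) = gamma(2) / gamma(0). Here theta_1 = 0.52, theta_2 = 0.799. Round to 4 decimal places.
\rho(2) = 0.4186

For an MA(q) process with theta_0 = 1, the autocovariance is
  gamma(k) = sigma^2 * sum_{i=0..q-k} theta_i * theta_{i+k},
and rho(k) = gamma(k) / gamma(0). Sigma^2 cancels.
  numerator   = (1)*(0.799) = 0.799.
  denominator = (1)^2 + (0.52)^2 + (0.799)^2 = 1.908801.
  rho(2) = 0.799 / 1.908801 = 0.4186.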